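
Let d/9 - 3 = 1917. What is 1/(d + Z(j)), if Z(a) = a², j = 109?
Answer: 1/29161 ≈ 3.4292e-5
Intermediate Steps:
d = 17280 (d = 27 + 9*1917 = 27 + 17253 = 17280)
1/(d + Z(j)) = 1/(17280 + 109²) = 1/(17280 + 11881) = 1/29161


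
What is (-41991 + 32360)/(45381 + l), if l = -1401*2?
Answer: -9631/42579 ≈ -0.22619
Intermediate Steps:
l = -2802
(-41991 + 32360)/(45381 + l) = (-41991 + 32360)/(45381 - 2802) = -9631/42579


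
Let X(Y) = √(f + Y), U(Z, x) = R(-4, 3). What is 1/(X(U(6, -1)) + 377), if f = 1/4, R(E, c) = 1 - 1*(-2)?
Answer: 116/43731 - 2*√13/568503 ≈ 0.0026399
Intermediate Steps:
R(E, c) = 3 (R(E, c) = 1 + 2 = 3)
U(Z, x) = 3
f = ¼ (f = 1*(¼) = ¼ ≈ 0.25000)
X(Y) = √(¼ + Y)
1/(X(U(6, -1)) + 377) = 1/(√(1 + 4*3)/2 + 377) = 1/(√(1 + 12)/2 + 377) = 1/(√13/2 + 377) = 1/(377 + √13/2)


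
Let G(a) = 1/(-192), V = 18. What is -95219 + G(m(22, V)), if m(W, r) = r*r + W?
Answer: -18282049/192 ≈ -95219.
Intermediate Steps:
m(W, r) = W + r² (m(W, r) = r² + W = W + r²)
G(a) = -1/192
-95219 + G(m(22, V)) = -95219 - 1/192 = -18282049/192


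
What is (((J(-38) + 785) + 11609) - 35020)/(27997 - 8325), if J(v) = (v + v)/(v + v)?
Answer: -22625/19672 ≈ -1.1501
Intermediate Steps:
J(v) = 1 (J(v) = (2*v)/((2*v)) = (2*v)*(1/(2*v)) = 1)
(((J(-38) + 785) + 11609) - 35020)/(27997 - 8325) = (((1 + 785) + 11609) - 35020)/(27997 - 8325) = ((786 + 11609) - 35020)/19672 = (12395 - 35020)*(1/19672) = -22625*1/19672 = -22625/19672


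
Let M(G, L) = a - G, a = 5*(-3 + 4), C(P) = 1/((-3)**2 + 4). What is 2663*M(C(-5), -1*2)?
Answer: 170432/13 ≈ 13110.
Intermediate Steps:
C(P) = 1/13 (C(P) = 1/(9 + 4) = 1/13)
a = 5 (a = 5*1 = 5)
M(G, L) = 5 - G
2663*M(C(-5), -1*2) = 2663*(5 - 1*1/13) = 2663*(5 - 1/13) = 2663*(64/13) = 170432/13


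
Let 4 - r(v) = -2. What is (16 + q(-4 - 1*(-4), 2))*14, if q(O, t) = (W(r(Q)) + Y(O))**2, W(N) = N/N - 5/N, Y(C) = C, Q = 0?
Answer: 4039/18 ≈ 224.39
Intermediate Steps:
r(v) = 6 (r(v) = 4 - 1*(-2) = 4 + 2 = 6)
W(N) = 1 - 5/N
q(O, t) = (1/6 + O)**2 (q(O, t) = ((-5 + 6)/6 + O)**2 = ((1/6)*1 + O)**2 = (1/6 + O)**2)
(16 + q(-4 - 1*(-4), 2))*14 = (16 + (1 + 6*(-4 - 1*(-4)))**2/36)*14 = (16 + (1 + 6*(-4 + 4))**2/36)*14 = (16 + (1 + 6*0)**2/36)*14 = (16 + (1 + 0)**2/36)*14 = (16 + (1/36)*1**2)*14 = (16 + (1/36)*1)*14 = (16 + 1/36)*14 = (577/36)*14 = 4039/18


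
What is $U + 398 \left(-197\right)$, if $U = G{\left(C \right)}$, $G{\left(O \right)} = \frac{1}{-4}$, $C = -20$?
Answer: $- \frac{313625}{4} \approx -78406.0$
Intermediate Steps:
$G{\left(O \right)} = - \frac{1}{4}$
$U = - \frac{1}{4} \approx -0.25$
$U + 398 \left(-197\right) = - \frac{1}{4} + 398 \left(-197\right) = - \frac{1}{4} - 78406 = - \frac{313625}{4}$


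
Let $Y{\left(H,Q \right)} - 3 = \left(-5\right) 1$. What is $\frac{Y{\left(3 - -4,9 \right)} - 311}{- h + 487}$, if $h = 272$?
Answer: $- \frac{313}{215} \approx -1.4558$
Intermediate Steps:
$Y{\left(H,Q \right)} = -2$ ($Y{\left(H,Q \right)} = 3 - 5 = -2$)
$\frac{Y{\left(3 - -4,9 \right)} - 311}{- h + 487} = \frac{-2 - 311}{\left(-1\right) 272 + 487} = - \frac{313}{-272 + 487} = - \frac{313}{215}$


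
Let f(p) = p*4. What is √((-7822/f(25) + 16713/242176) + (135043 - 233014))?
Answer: I*√561572825636878/75680 ≈ 313.13*I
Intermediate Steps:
f(p) = 4*p
√((-7822/f(25) + 16713/242176) + (135043 - 233014)) = √((-7822/(4*25) + 16713/242176) + (135043 - 233014)) = √((-7822/100 + 16713*(1/242176)) - 97971) = √((-7822*1/100 + 16713/242176) - 97971) = √((-3911/50 + 16713/242176) - 97971) = √(-473157343/6054400 - 97971) = √(-593628779743/6054400) = I*√561572825636878/75680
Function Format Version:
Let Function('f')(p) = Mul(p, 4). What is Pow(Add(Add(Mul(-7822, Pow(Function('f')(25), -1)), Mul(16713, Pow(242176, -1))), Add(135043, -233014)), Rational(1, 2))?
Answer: Mul(Rational(1, 75680), I, Pow(561572825636878, Rational(1, 2))) ≈ Mul(313.13, I)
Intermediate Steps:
Function('f')(p) = Mul(4, p)
Pow(Add(Add(Mul(-7822, Pow(Function('f')(25), -1)), Mul(16713, Pow(242176, -1))), Add(135043, -233014)), Rational(1, 2)) = Pow(Add(Add(Mul(-7822, Pow(Mul(4, 25), -1)), Mul(16713, Pow(242176, -1))), Add(135043, -233014)), Rational(1, 2)) = Pow(Add(Add(Mul(-7822, Pow(100, -1)), Mul(16713, Rational(1, 242176))), -97971), Rational(1, 2)) = Pow(Add(Add(Mul(-7822, Rational(1, 100)), Rational(16713, 242176)), -97971), Rational(1, 2)) = Pow(Add(Add(Rational(-3911, 50), Rational(16713, 242176)), -97971), Rational(1, 2)) = Pow(Add(Rational(-473157343, 6054400), -97971), Rational(1, 2)) = Pow(Rational(-593628779743, 6054400), Rational(1, 2)) = Mul(Rational(1, 75680), I, Pow(561572825636878, Rational(1, 2)))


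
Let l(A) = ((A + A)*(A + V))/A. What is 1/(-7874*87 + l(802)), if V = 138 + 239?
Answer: -1/682680 ≈ -1.4648e-6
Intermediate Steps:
V = 377
l(A) = 754 + 2*A (l(A) = ((A + A)*(A + 377))/A = ((2*A)*(377 + A))/A = (2*A*(377 + A))/A = 754 + 2*A)
1/(-7874*87 + l(802)) = 1/(-7874*87 + (754 + 2*802)) = 1/(-685038 + (754 + 1604)) = 1/(-685038 + 2358) = 1/(-682680) = -1/682680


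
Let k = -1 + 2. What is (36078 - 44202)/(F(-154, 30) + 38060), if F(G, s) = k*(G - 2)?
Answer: -2031/9476 ≈ -0.21433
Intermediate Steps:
k = 1
F(G, s) = -2 + G (F(G, s) = 1*(G - 2) = 1*(-2 + G) = -2 + G)
(36078 - 44202)/(F(-154, 30) + 38060) = (36078 - 44202)/((-2 - 154) + 38060) = -8124/(-156 + 38060) = -8124/37904 = -8124*1/37904 = -2031/9476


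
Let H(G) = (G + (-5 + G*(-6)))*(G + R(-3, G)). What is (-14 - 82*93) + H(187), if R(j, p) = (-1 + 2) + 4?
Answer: -188120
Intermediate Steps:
R(j, p) = 5 (R(j, p) = 1 + 4 = 5)
H(G) = (-5 - 5*G)*(5 + G) (H(G) = (G + (-5 + G*(-6)))*(G + 5) = (G + (-5 - 6*G))*(5 + G) = (-5 - 5*G)*(5 + G))
(-14 - 82*93) + H(187) = (-14 - 82*93) + (-25 - 30*187 - 5*187²) = (-14 - 7626) + (-25 - 5610 - 5*34969) = -7640 + (-25 - 5610 - 174845) = -7640 - 180480 = -188120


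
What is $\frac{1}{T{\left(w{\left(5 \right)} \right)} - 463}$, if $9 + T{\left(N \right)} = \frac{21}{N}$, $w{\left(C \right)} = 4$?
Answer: $- \frac{4}{1867} \approx -0.0021425$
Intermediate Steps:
$T{\left(N \right)} = -9 + \frac{21}{N}$
$\frac{1}{T{\left(w{\left(5 \right)} \right)} - 463} = \frac{1}{\left(-9 + \frac{21}{4}\right) - 463} = \frac{1}{- \frac{15}{4} - 463} = \frac{1}{- \frac{1867}{4}} = - \frac{4}{1867}$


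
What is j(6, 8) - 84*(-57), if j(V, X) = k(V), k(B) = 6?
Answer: 4794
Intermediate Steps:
j(V, X) = 6
j(6, 8) - 84*(-57) = 6 - 84*(-57) = 6 + 4788 = 4794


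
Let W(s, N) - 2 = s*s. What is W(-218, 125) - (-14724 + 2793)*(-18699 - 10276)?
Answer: -345653199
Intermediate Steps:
W(s, N) = 2 + s² (W(s, N) = 2 + s*s = 2 + s²)
W(-218, 125) - (-14724 + 2793)*(-18699 - 10276) = (2 + (-218)²) - (-14724 + 2793)*(-18699 - 10276) = (2 + 47524) - (-11931)*(-28975) = 47526 - 1*345700725 = 47526 - 345700725 = -345653199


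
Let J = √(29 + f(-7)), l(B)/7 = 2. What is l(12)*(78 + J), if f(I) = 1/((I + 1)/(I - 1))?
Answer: 1092 + 14*√273/3 ≈ 1169.1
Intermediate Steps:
l(B) = 14 (l(B) = 7*2 = 14)
f(I) = (-1 + I)/(1 + I) (f(I) = 1/((1 + I)/(-1 + I)) = (-1 + I)/(1 + I))
J = √273/3 (J = √(29 + (-1 - 7)/(1 - 7)) = √(29 - 8/(-6)) = √(29 - ⅙*(-8)) = √(29 + 4/3) = √(91/3) = √273/3 ≈ 5.5076)
l(12)*(78 + J) = 14*(78 + √273/3) = 1092 + 14*√273/3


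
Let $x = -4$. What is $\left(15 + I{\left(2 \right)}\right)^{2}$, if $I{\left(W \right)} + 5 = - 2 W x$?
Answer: $676$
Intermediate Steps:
$I{\left(W \right)} = -5 + 8 W$ ($I{\left(W \right)} = -5 + - 2 W \left(-4\right) = -5 + 8 W$)
$\left(15 + I{\left(2 \right)}\right)^{2} = \left(15 + \left(-5 + 8 \cdot 2\right)\right)^{2} = \left(15 + \left(-5 + 16\right)\right)^{2} = \left(15 + 11\right)^{2} = 26^{2} = 676$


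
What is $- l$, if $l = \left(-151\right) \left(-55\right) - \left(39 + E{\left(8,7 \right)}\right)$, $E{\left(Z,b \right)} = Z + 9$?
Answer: $-8249$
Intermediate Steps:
$E{\left(Z,b \right)} = 9 + Z$
$l = 8249$ ($l = \left(-151\right) \left(-55\right) - 56 = 8305 - 56 = 8249$)
$- l = \left(-1\right) 8249 = -8249$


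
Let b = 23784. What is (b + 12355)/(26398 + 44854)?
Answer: 36139/71252 ≈ 0.50720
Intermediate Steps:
(b + 12355)/(26398 + 44854) = (23784 + 12355)/(26398 + 44854) = 36139/71252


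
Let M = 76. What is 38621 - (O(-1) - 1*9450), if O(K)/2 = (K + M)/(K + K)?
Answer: 48146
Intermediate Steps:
O(K) = (76 + K)/K (O(K) = 2*((K + 76)/(K + K)) = 2*((76 + K)/((2*K))) = 2*((76 + K)*(1/(2*K))) = 2*((76 + K)/(2*K)) = (76 + K)/K)
38621 - (O(-1) - 1*9450) = 38621 - ((76 - 1)/(-1) - 1*9450) = 38621 - (-1*75 - 9450) = 38621 - (-75 - 9450) = 38621 - 1*(-9525) = 38621 + 9525 = 48146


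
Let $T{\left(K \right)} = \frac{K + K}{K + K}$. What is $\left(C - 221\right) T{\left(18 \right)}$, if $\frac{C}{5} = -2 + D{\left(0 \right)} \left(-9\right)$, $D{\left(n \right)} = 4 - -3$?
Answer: $-546$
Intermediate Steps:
$D{\left(n \right)} = 7$ ($D{\left(n \right)} = 4 + 3 = 7$)
$T{\left(K \right)} = 1$ ($T{\left(K \right)} = \frac{2 K}{2 K} = 2 K \frac{1}{2 K} = 1$)
$C = -325$ ($C = 5 \left(-2 + 7 \left(-9\right)\right) = 5 \left(-2 - 63\right) = 5 \left(-65\right) = -325$)
$\left(C - 221\right) T{\left(18 \right)} = \left(-325 - 221\right) 1 = \left(-546\right) 1 = -546$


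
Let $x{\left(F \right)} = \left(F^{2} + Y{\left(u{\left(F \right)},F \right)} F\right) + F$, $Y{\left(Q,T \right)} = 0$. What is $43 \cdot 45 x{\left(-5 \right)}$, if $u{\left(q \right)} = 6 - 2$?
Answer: $38700$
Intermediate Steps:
$u{\left(q \right)} = 4$ ($u{\left(q \right)} = 6 - 2 = 4$)
$x{\left(F \right)} = F + F^{2}$ ($x{\left(F \right)} = \left(F^{2} + 0 F\right) + F = \left(F^{2} + 0\right) + F = F^{2} + F = F + F^{2}$)
$43 \cdot 45 x{\left(-5 \right)} = 43 \cdot 45 \left(- 5 \left(1 - 5\right)\right) = 1935 \left(\left(-5\right) \left(-4\right)\right) = 1935 \cdot 20 = 38700$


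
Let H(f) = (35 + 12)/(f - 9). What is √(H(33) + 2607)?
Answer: √375690/12 ≈ 51.078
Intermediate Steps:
H(f) = 47/(-9 + f)
√(H(33) + 2607) = √(47/(-9 + 33) + 2607) = √(47/24 + 2607) = √(62615/24) = √375690/12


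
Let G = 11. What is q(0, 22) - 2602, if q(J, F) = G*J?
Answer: -2602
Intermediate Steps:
q(J, F) = 11*J
q(0, 22) - 2602 = 11*0 - 2602 = 0 - 2602 = -2602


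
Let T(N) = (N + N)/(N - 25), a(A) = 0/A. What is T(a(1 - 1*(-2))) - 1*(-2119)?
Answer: 2119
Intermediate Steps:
a(A) = 0
T(N) = 2*N/(-25 + N) (T(N) = (2*N)/(-25 + N) = 2*N/(-25 + N))
T(a(1 - 1*(-2))) - 1*(-2119) = 2*0/(-25 + 0) - 1*(-2119) = 2*0/(-25) + 2119 = 2*0*(-1/25) + 2119 = 0 + 2119 = 2119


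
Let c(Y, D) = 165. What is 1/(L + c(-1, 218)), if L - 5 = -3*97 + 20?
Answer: -1/101 ≈ -0.0099010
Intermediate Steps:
L = -266 (L = 5 + (-3*97 + 20) = 5 + (-291 + 20) = 5 - 271 = -266)
1/(L + c(-1, 218)) = 1/(-266 + 165) = 1/(-101) = -1/101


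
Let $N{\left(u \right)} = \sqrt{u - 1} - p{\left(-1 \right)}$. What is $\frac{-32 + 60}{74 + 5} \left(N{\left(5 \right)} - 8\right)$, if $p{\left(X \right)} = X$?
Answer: $- \frac{140}{79} \approx -1.7722$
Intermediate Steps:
$N{\left(u \right)} = 1 + \sqrt{-1 + u}$ ($N{\left(u \right)} = \sqrt{u - 1} - -1 = \sqrt{-1 + u} + 1 = 1 + \sqrt{-1 + u}$)
$\frac{-32 + 60}{74 + 5} \left(N{\left(5 \right)} - 8\right) = \frac{-32 + 60}{74 + 5} \left(\left(1 + \sqrt{-1 + 5}\right) - 8\right) = \frac{28}{79} \left(\left(1 + \sqrt{4}\right) - 8\right) = 28 \cdot \frac{1}{79} \left(\left(1 + 2\right) - 8\right) = \frac{28 \left(3 - 8\right)}{79} = \frac{28}{79} \left(-5\right) = - \frac{140}{79}$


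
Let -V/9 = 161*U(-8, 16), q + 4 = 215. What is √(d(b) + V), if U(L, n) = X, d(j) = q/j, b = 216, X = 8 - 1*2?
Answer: I*√11266158/36 ≈ 93.236*I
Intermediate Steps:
q = 211 (q = -4 + 215 = 211)
X = 6 (X = 8 - 2 = 6)
d(j) = 211/j
U(L, n) = 6
V = -8694 (V = -1449*6 = -9*966 = -8694)
√(d(b) + V) = √(211/216 - 8694) = √(-1877693/216) = I*√11266158/36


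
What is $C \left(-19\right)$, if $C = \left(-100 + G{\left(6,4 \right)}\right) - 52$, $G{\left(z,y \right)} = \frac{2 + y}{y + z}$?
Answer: $\frac{14383}{5} \approx 2876.6$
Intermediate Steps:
$G{\left(z,y \right)} = \frac{2 + y}{y + z}$
$C = - \frac{757}{5}$ ($C = \left(-100 + \frac{2 + 4}{4 + 6}\right) - 52 = \left(-100 + \frac{1}{10} \cdot 6\right) - 52 = \left(-100 + \frac{3}{5}\right) - 52 = - \frac{497}{5} - 52 = - \frac{757}{5} \approx -151.4$)
$C \left(-19\right) = \left(- \frac{757}{5}\right) \left(-19\right) = \frac{14383}{5}$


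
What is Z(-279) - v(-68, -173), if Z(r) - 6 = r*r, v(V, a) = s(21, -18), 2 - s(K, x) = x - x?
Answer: 77845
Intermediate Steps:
s(K, x) = 2 (s(K, x) = 2 - (x - x) = 2 - 1*0 = 2 + 0 = 2)
v(V, a) = 2
Z(r) = 6 + r**2 (Z(r) = 6 + r*r = 6 + r**2)
Z(-279) - v(-68, -173) = (6 + (-279)**2) - 1*2 = (6 + 77841) - 2 = 77847 - 2 = 77845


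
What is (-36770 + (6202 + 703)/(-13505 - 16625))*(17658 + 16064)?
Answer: -3736016558261/3013 ≈ -1.2400e+9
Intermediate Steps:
(-36770 + (6202 + 703)/(-13505 - 16625))*(17658 + 16064) = (-36770 + 6905/(-30130))*33722 = (-36770 + 6905*(-1/30130))*33722 = (-36770 - 1381/6026)*33722 = -221577401/6026*33722 = -3736016558261/3013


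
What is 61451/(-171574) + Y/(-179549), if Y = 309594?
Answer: -4934749735/2369687702 ≈ -2.0824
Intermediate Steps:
61451/(-171574) + Y/(-179549) = 61451/(-171574) + 309594/(-179549) = 61451*(-1/171574) + 309594*(-1/179549) = -4727/13198 - 309594/179549 = -4934749735/2369687702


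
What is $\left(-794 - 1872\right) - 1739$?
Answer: $-4405$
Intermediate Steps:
$\left(-794 - 1872\right) - 1739 = -2666 - 1739 = -4405$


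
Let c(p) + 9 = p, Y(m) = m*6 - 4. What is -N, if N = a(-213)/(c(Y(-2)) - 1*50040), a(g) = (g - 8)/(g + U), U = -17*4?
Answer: 13/827545 ≈ 1.5709e-5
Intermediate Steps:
U = -68
Y(m) = -4 + 6*m (Y(m) = 6*m - 4 = -4 + 6*m)
a(g) = (-8 + g)/(-68 + g) (a(g) = (g - 8)/(g - 68) = (-8 + g)/(-68 + g))
c(p) = -9 + p
N = -13/827545 (N = ((-8 - 213)/(-68 - 213))/((-9 + (-4 + 6*(-2))) - 1*50040) = (-221/(-281))/((-9 + (-4 - 12)) - 50040) = (-1/281*(-221))/((-9 - 16) - 50040) = 221/(281*(-25 - 50040)) = (221/281)/(-50065) = (221/281)*(-1/50065) = -13/827545 ≈ -1.5709e-5)
-N = -1*(-13/827545) = 13/827545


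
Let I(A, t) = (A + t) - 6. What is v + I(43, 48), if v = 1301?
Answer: 1386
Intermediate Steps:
I(A, t) = -6 + A + t
v + I(43, 48) = 1301 + (-6 + 43 + 48) = 1301 + 85 = 1386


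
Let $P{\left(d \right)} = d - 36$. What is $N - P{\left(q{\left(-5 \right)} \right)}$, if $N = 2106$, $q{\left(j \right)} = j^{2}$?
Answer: $2117$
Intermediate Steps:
$P{\left(d \right)} = -36 + d$
$N - P{\left(q{\left(-5 \right)} \right)} = 2106 - \left(-36 + \left(-5\right)^{2}\right) = 2106 - \left(-36 + 25\right) = 2106 - -11 = 2106 + 11 = 2117$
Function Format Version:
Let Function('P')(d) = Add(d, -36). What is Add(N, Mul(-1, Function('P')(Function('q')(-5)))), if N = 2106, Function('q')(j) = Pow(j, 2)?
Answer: 2117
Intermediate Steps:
Function('P')(d) = Add(-36, d)
Add(N, Mul(-1, Function('P')(Function('q')(-5)))) = Add(2106, Mul(-1, Add(-36, Pow(-5, 2)))) = Add(2106, Mul(-1, Add(-36, 25))) = Add(2106, Mul(-1, -11)) = Add(2106, 11) = 2117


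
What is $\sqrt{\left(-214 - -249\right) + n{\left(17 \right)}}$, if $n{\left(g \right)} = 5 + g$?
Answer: $\sqrt{57} \approx 7.5498$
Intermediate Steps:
$\sqrt{\left(-214 - -249\right) + n{\left(17 \right)}} = \sqrt{\left(-214 - -249\right) + \left(5 + 17\right)} = \sqrt{\left(-214 + 249\right) + 22} = \sqrt{35 + 22} = \sqrt{57}$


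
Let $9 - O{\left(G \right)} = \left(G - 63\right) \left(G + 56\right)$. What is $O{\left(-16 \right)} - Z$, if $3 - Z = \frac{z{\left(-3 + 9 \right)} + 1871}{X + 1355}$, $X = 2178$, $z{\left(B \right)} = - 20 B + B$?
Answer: $\frac{11187235}{3533} \approx 3166.5$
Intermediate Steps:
$z{\left(B \right)} = - 19 B$
$O{\left(G \right)} = 9 - \left(-63 + G\right) \left(56 + G\right)$ ($O{\left(G \right)} = 9 - \left(G - 63\right) \left(G + 56\right) = 9 - \left(-63 + G\right) \left(56 + G\right)$)
$Z = \frac{8842}{3533}$ ($Z = 3 - \frac{- 19 \left(-3 + 9\right) + 1871}{2178 + 1355} = 3 - \frac{\left(-19\right) 6 + 1871}{3533} = 3 - \left(-114 + 1871\right) \frac{1}{3533} = 3 - 1757 \cdot \frac{1}{3533} = 3 - \frac{1757}{3533} = \frac{8842}{3533} \approx 2.5027$)
$O{\left(-16 \right)} - Z = \left(3537 - \left(-16\right)^{2} + 7 \left(-16\right)\right) - \frac{8842}{3533} = \left(3537 - 256 - 112\right) - \frac{8842}{3533} = 3169 - \frac{8842}{3533} = \frac{11187235}{3533}$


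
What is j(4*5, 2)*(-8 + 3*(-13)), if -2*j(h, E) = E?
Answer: 47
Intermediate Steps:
j(h, E) = -E/2
j(4*5, 2)*(-8 + 3*(-13)) = (-1/2*2)*(-8 + 3*(-13)) = -(-8 - 39) = -1*(-47) = 47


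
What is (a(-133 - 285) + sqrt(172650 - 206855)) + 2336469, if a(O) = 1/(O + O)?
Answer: 1953288083/836 + I*sqrt(34205) ≈ 2.3365e+6 + 184.95*I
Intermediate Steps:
a(O) = 1/(2*O)
(a(-133 - 285) + sqrt(172650 - 206855)) + 2336469 = (1/(2*(-133 - 285)) + sqrt(172650 - 206855)) + 2336469 = ((1/2)/(-418) + sqrt(-34205)) + 2336469 = ((1/2)*(-1/418) + I*sqrt(34205)) + 2336469 = (-1/836 + I*sqrt(34205)) + 2336469 = 1953288083/836 + I*sqrt(34205)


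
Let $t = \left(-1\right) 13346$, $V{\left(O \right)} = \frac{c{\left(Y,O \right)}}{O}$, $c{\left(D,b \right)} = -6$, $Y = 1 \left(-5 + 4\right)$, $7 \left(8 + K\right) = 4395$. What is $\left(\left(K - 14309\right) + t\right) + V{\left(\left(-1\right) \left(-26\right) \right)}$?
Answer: $- \frac{2460219}{91} \approx -27035.0$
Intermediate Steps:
$K = \frac{4339}{7}$ ($K = -8 + \frac{1}{7} \cdot 4395 = -8 + \frac{4395}{7} = \frac{4339}{7} \approx 619.86$)
$Y = -1$ ($Y = 1 \left(-1\right) = -1$)
$V{\left(O \right)} = - \frac{6}{O}$
$t = -13346$
$\left(\left(K - 14309\right) + t\right) + V{\left(\left(-1\right) \left(-26\right) \right)} = \left(\left(\frac{4339}{7} - 14309\right) - 13346\right) - \frac{6}{\left(-1\right) \left(-26\right)} = \left(- \frac{95824}{7} - 13346\right) - \frac{6}{26} = - \frac{189246}{7} - \frac{3}{13} = - \frac{2460219}{91}$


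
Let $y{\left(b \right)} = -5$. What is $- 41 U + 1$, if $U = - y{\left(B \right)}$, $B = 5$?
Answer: $-204$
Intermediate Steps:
$U = 5$ ($U = \left(-1\right) \left(-5\right) = 5$)
$- 41 U + 1 = \left(-41\right) 5 + 1 = -205 + 1 = -204$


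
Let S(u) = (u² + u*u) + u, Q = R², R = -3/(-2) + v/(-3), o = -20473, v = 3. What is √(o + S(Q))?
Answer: I*√327562/4 ≈ 143.08*I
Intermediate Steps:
R = ½ (R = -3/(-2) + 3/(-3) = -3*(-½) + 3*(-⅓) = 3/2 - 1 = ½ ≈ 0.50000)
Q = ¼ (Q = (½)² = ¼ ≈ 0.25000)
S(u) = u + 2*u² (S(u) = (u² + u²) + u = 2*u² + u = u + 2*u²)
√(o + S(Q)) = √(-20473 + (1 + 2*(¼))/4) = √(-20473 + (1 + ½)/4) = √(-20473 + (¼)*(3/2)) = √(-20473 + 3/8) = √(-163781/8) = I*√327562/4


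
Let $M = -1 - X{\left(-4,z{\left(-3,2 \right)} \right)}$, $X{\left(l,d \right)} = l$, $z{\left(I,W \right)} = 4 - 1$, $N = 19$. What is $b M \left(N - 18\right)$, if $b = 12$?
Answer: $36$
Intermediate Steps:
$z{\left(I,W \right)} = 3$
$M = 3$ ($M = -1 - -4 = -1 + 4 = 3$)
$b M \left(N - 18\right) = 12 \cdot 3 \left(19 - 18\right) = 36 \cdot 1 = 36$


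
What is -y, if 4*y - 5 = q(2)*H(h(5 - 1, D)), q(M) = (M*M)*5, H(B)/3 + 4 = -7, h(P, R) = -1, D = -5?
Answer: 655/4 ≈ 163.75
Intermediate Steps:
H(B) = -33 (H(B) = -12 + 3*(-7) = -12 - 21 = -33)
q(M) = 5*M**2 (q(M) = M**2*5 = 5*M**2)
y = -655/4 (y = 5/4 + ((5*2**2)*(-33))/4 = 5/4 + ((5*4)*(-33))/4 = 5/4 + (20*(-33))/4 = 5/4 + (1/4)*(-660) = 5/4 - 165 = -655/4 ≈ -163.75)
-y = -1*(-655/4) = 655/4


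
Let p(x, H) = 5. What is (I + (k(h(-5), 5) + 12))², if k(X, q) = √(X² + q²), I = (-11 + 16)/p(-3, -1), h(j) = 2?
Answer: (13 + √29)² ≈ 338.01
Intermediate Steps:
I = 1 (I = (-11 + 16)/5 = 5*(⅕) = 1)
(I + (k(h(-5), 5) + 12))² = (1 + (√(2² + 5²) + 12))² = (1 + (√(4 + 25) + 12))² = (1 + (√29 + 12))² = (1 + (12 + √29))² = (13 + √29)²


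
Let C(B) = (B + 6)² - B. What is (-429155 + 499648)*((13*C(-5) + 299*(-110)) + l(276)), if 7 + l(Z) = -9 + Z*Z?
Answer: 3055730564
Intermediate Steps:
C(B) = (6 + B)² - B
l(Z) = -16 + Z² (l(Z) = -7 + (-9 + Z*Z) = -7 + (-9 + Z²) = -16 + Z²)
(-429155 + 499648)*((13*C(-5) + 299*(-110)) + l(276)) = (-429155 + 499648)*((13*((6 - 5)² - 1*(-5)) + 299*(-110)) + (-16 + 276²)) = 70493*((13*(1² + 5) - 32890) + (-16 + 76176)) = 70493*((13*(1 + 5) - 32890) + 76160) = 70493*((13*6 - 32890) + 76160) = 70493*((78 - 32890) + 76160) = 70493*(-32812 + 76160) = 70493*43348 = 3055730564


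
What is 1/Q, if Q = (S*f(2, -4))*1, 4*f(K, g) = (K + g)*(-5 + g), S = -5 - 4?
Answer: -2/81 ≈ -0.024691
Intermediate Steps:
S = -9
f(K, g) = (-5 + g)*(K + g)/4 (f(K, g) = ((K + g)*(-5 + g))/4 = ((-5 + g)*(K + g))/4 = (-5 + g)*(K + g)/4)
Q = -81/2 (Q = -9*(-5/4*2 - 5/4*(-4) + (¼)*(-4)² + (¼)*2*(-4))*1 = -9*(-5/2 + 5 + (¼)*16 - 2)*1 = -9*(-5/2 + 5 + 4 - 2)*1 = -9*9/2*1 = -81/2*1 = -81/2 ≈ -40.500)
1/Q = 1/(-81/2) = -2/81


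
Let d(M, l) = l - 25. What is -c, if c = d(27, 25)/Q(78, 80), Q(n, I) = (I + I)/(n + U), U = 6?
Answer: 0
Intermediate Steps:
d(M, l) = -25 + l
Q(n, I) = 2*I/(6 + n) (Q(n, I) = (I + I)/(n + 6) = (2*I)/(6 + n) = 2*I/(6 + n))
c = 0 (c = (-25 + 25)/((2*80/(6 + 78))) = 0/((2*80/84)) = 0/((2*80*(1/84))) = 0/(40/21) = 0*(21/40) = 0)
-c = -1*0 = 0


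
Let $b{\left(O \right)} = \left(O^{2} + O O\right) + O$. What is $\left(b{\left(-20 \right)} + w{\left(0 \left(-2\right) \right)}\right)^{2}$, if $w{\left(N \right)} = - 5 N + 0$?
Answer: $608400$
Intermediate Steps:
$w{\left(N \right)} = - 5 N$
$b{\left(O \right)} = O + 2 O^{2}$ ($b{\left(O \right)} = \left(O^{2} + O^{2}\right) + O = 2 O^{2} + O = O + 2 O^{2}$)
$\left(b{\left(-20 \right)} + w{\left(0 \left(-2\right) \right)}\right)^{2} = \left(- 20 \left(1 + 2 \left(-20\right)\right) - 5 \cdot 0 \left(-2\right)\right)^{2} = \left(- 20 \left(1 - 40\right) - 0\right)^{2} = \left(\left(-20\right) \left(-39\right) + 0\right)^{2} = \left(780 + 0\right)^{2} = 780^{2} = 608400$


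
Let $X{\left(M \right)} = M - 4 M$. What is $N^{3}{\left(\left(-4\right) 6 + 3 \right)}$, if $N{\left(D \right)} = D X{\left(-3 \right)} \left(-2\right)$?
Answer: $54010152$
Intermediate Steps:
$X{\left(M \right)} = - 3 M$
$N{\left(D \right)} = - 18 D$ ($N{\left(D \right)} = D \left(\left(-3\right) \left(-3\right)\right) \left(-2\right) = D 9 \left(-2\right) = 9 D \left(-2\right) = - 18 D$)
$N^{3}{\left(\left(-4\right) 6 + 3 \right)} = \left(- 18 \left(\left(-4\right) 6 + 3\right)\right)^{3} = \left(- 18 \left(-24 + 3\right)\right)^{3} = \left(\left(-18\right) \left(-21\right)\right)^{3} = 378^{3} = 54010152$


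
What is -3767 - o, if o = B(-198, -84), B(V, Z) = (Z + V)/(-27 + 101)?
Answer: -139238/37 ≈ -3763.2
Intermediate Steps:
B(V, Z) = V/74 + Z/74 (B(V, Z) = (V + Z)/74 = (V + Z)*(1/74) = V/74 + Z/74)
o = -141/37 (o = (1/74)*(-198) + (1/74)*(-84) = -99/37 - 42/37 = -141/37 ≈ -3.8108)
-3767 - o = -3767 - 1*(-141/37) = -3767 + 141/37 = -139238/37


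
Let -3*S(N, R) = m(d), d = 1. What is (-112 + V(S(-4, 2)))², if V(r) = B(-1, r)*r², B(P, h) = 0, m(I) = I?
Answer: 12544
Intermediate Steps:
S(N, R) = -⅓ (S(N, R) = -⅓*1 = -⅓)
V(r) = 0 (V(r) = 0*r² = 0)
(-112 + V(S(-4, 2)))² = (-112 + 0)² = (-112)² = 12544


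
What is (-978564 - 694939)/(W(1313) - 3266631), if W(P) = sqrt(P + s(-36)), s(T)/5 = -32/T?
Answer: 3784650077349/7387530984584 + 386193*sqrt(11857)/7387530984584 ≈ 0.51231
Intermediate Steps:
s(T) = -160/T (s(T) = 5*(-32/T) = -160/T)
W(P) = sqrt(40/9 + P) (W(P) = sqrt(P - 160/(-36)) = sqrt(P - 160*(-1/36)) = sqrt(P + 40/9) = sqrt(40/9 + P))
(-978564 - 694939)/(W(1313) - 3266631) = (-978564 - 694939)/(sqrt(40 + 9*1313)/3 - 3266631) = -1673503/(sqrt(40 + 11817)/3 - 3266631) = -1673503/(sqrt(11857)/3 - 3266631) = -1673503/(-3266631 + sqrt(11857)/3)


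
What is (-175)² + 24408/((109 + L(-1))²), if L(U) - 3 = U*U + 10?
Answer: 51483337/1681 ≈ 30627.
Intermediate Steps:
L(U) = 13 + U² (L(U) = 3 + (U*U + 10) = 3 + (U² + 10) = 3 + (10 + U²) = 13 + U²)
(-175)² + 24408/((109 + L(-1))²) = (-175)² + 24408/((109 + (13 + (-1)²))²) = 30625 + 24408/((109 + (13 + 1))²) = 30625 + 24408/((109 + 14)²) = 30625 + 24408/(123²) = 30625 + 24408/15129 = 30625 + 24408*(1/15129) = 30625 + 2712/1681 = 51483337/1681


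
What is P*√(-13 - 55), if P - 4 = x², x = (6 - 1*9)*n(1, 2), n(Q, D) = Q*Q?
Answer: 26*I*√17 ≈ 107.2*I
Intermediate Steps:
n(Q, D) = Q²
x = -3 (x = (6 - 1*9)*1² = (6 - 9)*1 = -3*1 = -3)
P = 13 (P = 4 + (-3)² = 4 + 9 = 13)
P*√(-13 - 55) = 13*√(-13 - 55) = 13*√(-68) = 13*(2*I*√17) = 26*I*√17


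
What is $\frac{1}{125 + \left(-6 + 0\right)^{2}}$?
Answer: $\frac{1}{161} \approx 0.0062112$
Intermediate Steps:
$\frac{1}{125 + \left(-6 + 0\right)^{2}} = \frac{1}{125 + \left(-6\right)^{2}} = \frac{1}{125 + 36} = \frac{1}{161}$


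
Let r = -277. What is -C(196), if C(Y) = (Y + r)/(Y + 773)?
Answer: 27/323 ≈ 0.083591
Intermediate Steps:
C(Y) = (-277 + Y)/(773 + Y) (C(Y) = (Y - 277)/(Y + 773) = (-277 + Y)/(773 + Y))
-C(196) = -(-277 + 196)/(773 + 196) = -(-81)/969 = -1*(-27/323) = 27/323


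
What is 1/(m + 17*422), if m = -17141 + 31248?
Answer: 1/21281 ≈ 4.6990e-5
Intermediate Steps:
m = 14107
1/(m + 17*422) = 1/(14107 + 17*422) = 1/(14107 + 7174) = 1/21281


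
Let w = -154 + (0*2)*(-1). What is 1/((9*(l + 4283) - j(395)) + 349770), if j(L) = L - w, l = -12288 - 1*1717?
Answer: 1/261723 ≈ 3.8208e-6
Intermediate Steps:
w = -154 (w = -154 + 0*(-1) = -154 + 0 = -154)
l = -14005 (l = -12288 - 1717 = -14005)
j(L) = 154 + L (j(L) = L - 1*(-154) = L + 154 = 154 + L)
1/((9*(l + 4283) - j(395)) + 349770) = 1/((9*(-14005 + 4283) - (154 + 395)) + 349770) = 1/((9*(-9722) - 1*549) + 349770) = 1/((-87498 - 549) + 349770) = 1/(-88047 + 349770) = 1/261723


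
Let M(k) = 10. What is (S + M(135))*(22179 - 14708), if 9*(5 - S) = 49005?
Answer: -40567530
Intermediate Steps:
S = -5440 (S = 5 - ⅑*49005 = 5 - 5445 = -5440)
(S + M(135))*(22179 - 14708) = (-5440 + 10)*(22179 - 14708) = -5430*7471 = -40567530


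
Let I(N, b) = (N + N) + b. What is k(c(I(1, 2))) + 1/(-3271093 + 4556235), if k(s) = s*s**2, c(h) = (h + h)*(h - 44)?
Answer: -42111533055999/1285142 ≈ -3.2768e+7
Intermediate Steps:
I(N, b) = b + 2*N (I(N, b) = 2*N + b = b + 2*N)
c(h) = 2*h*(-44 + h) (c(h) = (2*h)*(-44 + h) = 2*h*(-44 + h))
k(s) = s**3
k(c(I(1, 2))) + 1/(-3271093 + 4556235) = (2*(2 + 2*1)*(-44 + (2 + 2*1)))**3 + 1/(-3271093 + 4556235) = (2*(2 + 2)*(-44 + (2 + 2)))**3 + 1/1285142 = (2*4*(-44 + 4))**3 + 1/1285142 = (2*4*(-40))**3 + 1/1285142 = (-320)**3 + 1/1285142 = -32768000 + 1/1285142 = -42111533055999/1285142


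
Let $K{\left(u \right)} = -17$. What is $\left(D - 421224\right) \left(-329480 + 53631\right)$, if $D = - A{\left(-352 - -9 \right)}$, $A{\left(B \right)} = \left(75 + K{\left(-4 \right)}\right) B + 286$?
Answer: $110785371984$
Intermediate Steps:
$A{\left(B \right)} = 286 + 58 B$ ($A{\left(B \right)} = \left(75 - 17\right) B + 286 = 58 B + 286 = 286 + 58 B$)
$D = 19608$ ($D = - (286 + 58 \left(-352 - -9\right)) = - (286 + 58 \left(-352 + 9\right)) = - (286 + 58 \left(-343\right)) = - (286 - 19894) = \left(-1\right) \left(-19608\right) = 19608$)
$\left(D - 421224\right) \left(-329480 + 53631\right) = \left(19608 - 421224\right) \left(-329480 + 53631\right) = \left(-401616\right) \left(-275849\right) = 110785371984$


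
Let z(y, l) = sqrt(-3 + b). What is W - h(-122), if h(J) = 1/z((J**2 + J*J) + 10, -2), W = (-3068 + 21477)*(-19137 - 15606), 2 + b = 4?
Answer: -639583887 + I ≈ -6.3958e+8 + 1.0*I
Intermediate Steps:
b = 2 (b = -2 + 4 = 2)
W = -639583887 (W = 18409*(-34743) = -639583887)
z(y, l) = I (z(y, l) = sqrt(-3 + 2) = sqrt(-1) = I)
h(J) = -I (h(J) = 1/I = -I)
W - h(-122) = -639583887 - (-1)*I = -639583887 + I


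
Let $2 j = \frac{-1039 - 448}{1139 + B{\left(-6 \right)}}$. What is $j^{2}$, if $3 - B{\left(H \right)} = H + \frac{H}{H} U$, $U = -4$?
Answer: $\frac{2211169}{5308416} \approx 0.41654$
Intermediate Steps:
$B{\left(H \right)} = 7 - H$ ($B{\left(H \right)} = 3 - \left(H + \frac{H}{H} \left(-4\right)\right) = 3 - \left(H + 1 \left(-4\right)\right) = 3 - \left(H - 4\right) = 3 - \left(-4 + H\right) = 7 - H$)
$j = - \frac{1487}{2304}$ ($j = \frac{\left(-1039 - 448\right) \frac{1}{1139 + \left(7 - -6\right)}}{2} = \frac{\left(-1487\right) \frac{1}{1139 + \left(7 + 6\right)}}{2} = \frac{\left(-1487\right) \frac{1}{1139 + 13}}{2} = \frac{\left(-1487\right) \frac{1}{1152}}{2} = \frac{1}{2} \left(- \frac{1487}{1152}\right) = - \frac{1487}{2304} \approx -0.6454$)
$j^{2} = \left(- \frac{1487}{2304}\right)^{2} = \frac{2211169}{5308416}$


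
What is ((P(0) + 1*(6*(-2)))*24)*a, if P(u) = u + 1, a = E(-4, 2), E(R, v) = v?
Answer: -528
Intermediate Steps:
a = 2
P(u) = 1 + u
((P(0) + 1*(6*(-2)))*24)*a = (((1 + 0) + 1*(6*(-2)))*24)*2 = ((1 + 1*(-12))*24)*2 = ((1 - 12)*24)*2 = -11*24*2 = -264*2 = -528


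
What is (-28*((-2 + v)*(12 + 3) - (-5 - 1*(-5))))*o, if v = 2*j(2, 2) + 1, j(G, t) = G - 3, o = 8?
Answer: 10080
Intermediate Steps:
j(G, t) = -3 + G
v = -1 (v = 2*(-3 + 2) + 1 = 2*(-1) + 1 = -2 + 1 = -1)
(-28*((-2 + v)*(12 + 3) - (-5 - 1*(-5))))*o = -28*((-2 - 1)*(12 + 3) - (-5 - 1*(-5)))*8 = -28*(-3*15 - (-5 + 5))*8 = -28*(-45 - 1*0)*8 = -28*(-45 + 0)*8 = -28*(-45)*8 = 1260*8 = 10080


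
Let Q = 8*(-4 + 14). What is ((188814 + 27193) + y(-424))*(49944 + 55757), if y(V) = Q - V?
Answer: 22885429211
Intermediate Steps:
Q = 80 (Q = 8*10 = 80)
y(V) = 80 - V
((188814 + 27193) + y(-424))*(49944 + 55757) = ((188814 + 27193) + (80 - 1*(-424)))*(49944 + 55757) = (216007 + (80 + 424))*105701 = (216007 + 504)*105701 = 216511*105701 = 22885429211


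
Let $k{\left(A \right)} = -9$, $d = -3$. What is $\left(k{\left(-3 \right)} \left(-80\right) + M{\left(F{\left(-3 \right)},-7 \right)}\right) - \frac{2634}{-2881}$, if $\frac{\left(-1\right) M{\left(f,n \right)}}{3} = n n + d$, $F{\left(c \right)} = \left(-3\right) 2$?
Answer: $\frac{1679376}{2881} \approx 582.91$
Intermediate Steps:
$F{\left(c \right)} = -6$
$M{\left(f,n \right)} = 9 - 3 n^{2}$ ($M{\left(f,n \right)} = - 3 \left(n n - 3\right) = - 3 \left(n^{2} - 3\right) = - 3 \left(-3 + n^{2}\right) = 9 - 3 n^{2}$)
$\left(k{\left(-3 \right)} \left(-80\right) + M{\left(F{\left(-3 \right)},-7 \right)}\right) - \frac{2634}{-2881} = \left(\left(-9\right) \left(-80\right) + \left(9 - 3 \left(-7\right)^{2}\right)\right) - \frac{2634}{-2881} = \left(720 + \left(9 - 147\right)\right) - 2634 \left(- \frac{1}{2881}\right) = \left(720 + \left(9 - 147\right)\right) - - \frac{2634}{2881} = \left(720 - 138\right) + \frac{2634}{2881} = 582 + \frac{2634}{2881} = \frac{1679376}{2881}$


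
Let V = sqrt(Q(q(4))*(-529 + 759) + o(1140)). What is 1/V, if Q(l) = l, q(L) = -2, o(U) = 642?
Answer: sqrt(182)/182 ≈ 0.074125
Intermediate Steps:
V = sqrt(182) (V = sqrt(-2*(-529 + 759) + 642) = sqrt(-2*230 + 642) = sqrt(-460 + 642) = sqrt(182) ≈ 13.491)
1/V = 1/(sqrt(182)) = sqrt(182)/182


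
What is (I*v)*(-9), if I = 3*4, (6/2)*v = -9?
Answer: 324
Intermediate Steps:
v = -3 (v = (⅓)*(-9) = -3)
I = 12
(I*v)*(-9) = (12*(-3))*(-9) = -36*(-9) = 324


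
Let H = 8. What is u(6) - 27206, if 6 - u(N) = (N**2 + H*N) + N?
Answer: -27290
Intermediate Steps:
u(N) = 6 - N**2 - 9*N (u(N) = 6 - ((N**2 + 8*N) + N) = 6 - (N**2 + 9*N) = 6 + (-N**2 - 9*N) = 6 - N**2 - 9*N)
u(6) - 27206 = (6 - 1*6**2 - 9*6) - 27206 = (6 - 1*36 - 54) - 27206 = (6 - 36 - 54) - 27206 = -84 - 27206 = -27290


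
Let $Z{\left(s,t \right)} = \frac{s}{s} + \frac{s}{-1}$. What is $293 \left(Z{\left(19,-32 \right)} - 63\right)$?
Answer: $-23733$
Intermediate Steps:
$Z{\left(s,t \right)} = 1 - s$ ($Z{\left(s,t \right)} = 1 + s \left(-1\right) = 1 - s$)
$293 \left(Z{\left(19,-32 \right)} - 63\right) = 293 \left(\left(1 - 19\right) - 63\right) = 293 \left(-18 - 63\right) = 293 \left(-81\right) = -23733$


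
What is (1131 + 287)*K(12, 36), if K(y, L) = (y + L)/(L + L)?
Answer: 2836/3 ≈ 945.33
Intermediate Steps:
K(y, L) = (L + y)/(2*L) (K(y, L) = (L + y)/((2*L)) = (L + y)*(1/(2*L)) = (L + y)/(2*L))
(1131 + 287)*K(12, 36) = (1131 + 287)*((½)*(36 + 12)/36) = 1418*((½)*(1/36)*48) = 1418*(⅔) = 2836/3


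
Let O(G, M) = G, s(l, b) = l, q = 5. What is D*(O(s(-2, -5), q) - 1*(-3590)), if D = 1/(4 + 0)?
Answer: 897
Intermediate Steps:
D = 1/4 ≈ 0.25000
D*(O(s(-2, -5), q) - 1*(-3590)) = (-2 - 1*(-3590))/4 = (-2 + 3590)/4 = (1/4)*3588 = 897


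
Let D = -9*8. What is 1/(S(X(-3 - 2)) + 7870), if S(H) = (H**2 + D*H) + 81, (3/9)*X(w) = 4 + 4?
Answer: 1/6799 ≈ 0.00014708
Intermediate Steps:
D = -72
X(w) = 24 (X(w) = 3*(4 + 4) = 3*8 = 24)
S(H) = 81 + H**2 - 72*H (S(H) = (H**2 - 72*H) + 81 = 81 + H**2 - 72*H)
1/(S(X(-3 - 2)) + 7870) = 1/((81 + 24**2 - 72*24) + 7870) = 1/((81 + 576 - 1728) + 7870) = 1/(-1071 + 7870) = 1/6799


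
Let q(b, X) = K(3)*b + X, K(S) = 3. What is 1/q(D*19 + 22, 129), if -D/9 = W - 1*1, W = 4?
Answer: -1/1344 ≈ -0.00074405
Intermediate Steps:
D = -27 (D = -9*(4 - 1*1) = -9*(4 - 1) = -9*3 = -27)
q(b, X) = X + 3*b (q(b, X) = 3*b + X = X + 3*b)
1/q(D*19 + 22, 129) = 1/(129 + 3*(-27*19 + 22)) = 1/(129 + 3*(-513 + 22)) = 1/(129 + 3*(-491)) = 1/(129 - 1473) = 1/(-1344) = -1/1344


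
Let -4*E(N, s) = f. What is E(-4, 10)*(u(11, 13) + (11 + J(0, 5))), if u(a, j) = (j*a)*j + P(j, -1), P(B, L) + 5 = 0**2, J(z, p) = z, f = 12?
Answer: -5595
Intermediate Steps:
P(B, L) = -5 (P(B, L) = -5 + 0**2 = -5 + 0 = -5)
u(a, j) = -5 + a*j**2 (u(a, j) = (j*a)*j - 5 = (a*j)*j - 5 = a*j**2 - 5 = -5 + a*j**2)
E(N, s) = -3 (E(N, s) = -1/4*12 = -3)
E(-4, 10)*(u(11, 13) + (11 + J(0, 5))) = -3*((-5 + 11*13**2) + (11 + 0)) = -3*((-5 + 11*169) + 11) = -3*((-5 + 1859) + 11) = -3*(1854 + 11) = -3*1865 = -5595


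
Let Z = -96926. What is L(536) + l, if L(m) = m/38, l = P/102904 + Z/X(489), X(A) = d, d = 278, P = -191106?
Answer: -2405921727/7151828 ≈ -336.41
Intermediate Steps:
X(A) = 278
l = -2506800143/7151828 (l = -191106/102904 - 96926/278 = -191106*1/102904 - 96926*1/278 = -95553/51452 - 48463/139 = -2506800143/7151828 ≈ -350.51)
L(m) = m/38 (L(m) = m*(1/38) = m/38)
L(536) + l = (1/38)*536 - 2506800143/7151828 = 268/19 - 2506800143/7151828 = -2405921727/7151828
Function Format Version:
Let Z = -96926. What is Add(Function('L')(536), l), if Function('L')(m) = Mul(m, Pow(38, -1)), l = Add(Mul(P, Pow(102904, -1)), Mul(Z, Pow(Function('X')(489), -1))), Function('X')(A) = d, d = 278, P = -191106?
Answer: Rational(-2405921727, 7151828) ≈ -336.41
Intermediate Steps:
Function('X')(A) = 278
l = Rational(-2506800143, 7151828) (l = Add(Mul(-191106, Pow(102904, -1)), Mul(-96926, Pow(278, -1))) = Add(Mul(-191106, Rational(1, 102904)), Mul(-96926, Rational(1, 278))) = Add(Rational(-95553, 51452), Rational(-48463, 139)) = Rational(-2506800143, 7151828) ≈ -350.51)
Function('L')(m) = Mul(Rational(1, 38), m) (Function('L')(m) = Mul(m, Rational(1, 38)) = Mul(Rational(1, 38), m))
Add(Function('L')(536), l) = Add(Mul(Rational(1, 38), 536), Rational(-2506800143, 7151828)) = Add(Rational(268, 19), Rational(-2506800143, 7151828)) = Rational(-2405921727, 7151828)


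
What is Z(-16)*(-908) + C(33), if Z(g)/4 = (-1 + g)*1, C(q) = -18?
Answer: 61726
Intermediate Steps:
Z(g) = -4 + 4*g (Z(g) = 4*((-1 + g)*1) = 4*(-1 + g) = -4 + 4*g)
Z(-16)*(-908) + C(33) = (-4 + 4*(-16))*(-908) - 18 = (-4 - 64)*(-908) - 18 = -68*(-908) - 18 = 61744 - 18 = 61726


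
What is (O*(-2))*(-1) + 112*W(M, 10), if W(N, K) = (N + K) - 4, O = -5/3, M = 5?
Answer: 3686/3 ≈ 1228.7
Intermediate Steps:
O = -5/3 (O = -5*⅓ = -5/3 ≈ -1.6667)
W(N, K) = -4 + K + N (W(N, K) = (K + N) - 4 = -4 + K + N)
(O*(-2))*(-1) + 112*W(M, 10) = -5/3*(-2)*(-1) + 112*(-4 + 10 + 5) = (10/3)*(-1) + 112*11 = -10/3 + 1232 = 3686/3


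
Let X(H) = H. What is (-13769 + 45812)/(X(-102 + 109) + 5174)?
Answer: 971/157 ≈ 6.1847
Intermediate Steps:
(-13769 + 45812)/(X(-102 + 109) + 5174) = (-13769 + 45812)/((-102 + 109) + 5174) = 32043/(7 + 5174) = 32043/5181 = 32043*(1/5181) = 971/157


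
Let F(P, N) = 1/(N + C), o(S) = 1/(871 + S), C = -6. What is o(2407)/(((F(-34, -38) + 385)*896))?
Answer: 1/1130712128 ≈ 8.8440e-10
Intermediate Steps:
F(P, N) = 1/(-6 + N) (F(P, N) = 1/(N - 6) = 1/(-6 + N))
o(2407)/(((F(-34, -38) + 385)*896)) = 1/((871 + 2407)*(((1/(-6 - 38) + 385)*896))) = 1/(3278*(((1/(-44) + 385)*896))) = 1/(3278*(((-1/44 + 385)*896))) = 1/(3278*(((16939/44)*896))) = 1/(3278*(3794336/11)) = (1/3278)*(11/3794336) = 1/1130712128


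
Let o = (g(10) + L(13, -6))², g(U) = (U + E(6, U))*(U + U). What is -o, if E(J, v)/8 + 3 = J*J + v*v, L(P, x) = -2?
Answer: -461304484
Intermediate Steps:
E(J, v) = -24 + 8*J² + 8*v² (E(J, v) = -24 + 8*(J*J + v*v) = -24 + 8*(J² + v²) = -24 + (8*J² + 8*v²) = -24 + 8*J² + 8*v²)
g(U) = 2*U*(264 + U + 8*U²) (g(U) = (U + (-24 + 8*6² + 8*U²))*(U + U) = (U + (-24 + 8*36 + 8*U²))*(2*U) = (U + (-24 + 288 + 8*U²))*(2*U) = (U + (264 + 8*U²))*(2*U) = (264 + U + 8*U²)*(2*U) = 2*U*(264 + U + 8*U²))
o = 461304484 (o = (2*10*(264 + 10 + 8*10²) - 2)² = (2*10*(264 + 10 + 8*100) - 2)² = (2*10*(264 + 10 + 800) - 2)² = (2*10*1074 - 2)² = (21480 - 2)² = 21478² = 461304484)
-o = -1*461304484 = -461304484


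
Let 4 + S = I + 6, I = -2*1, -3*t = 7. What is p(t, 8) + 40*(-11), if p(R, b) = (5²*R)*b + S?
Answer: -2720/3 ≈ -906.67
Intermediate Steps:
t = -7/3 (t = -⅓*7 = -7/3 ≈ -2.3333)
I = -2
S = 0 (S = -4 + (-2 + 6) = -4 + 4 = 0)
p(R, b) = 25*R*b (p(R, b) = (5²*R)*b + 0 = (25*R)*b + 0 = 25*R*b + 0 = 25*R*b)
p(t, 8) + 40*(-11) = 25*(-7/3)*8 + 40*(-11) = -1400/3 - 440 = -2720/3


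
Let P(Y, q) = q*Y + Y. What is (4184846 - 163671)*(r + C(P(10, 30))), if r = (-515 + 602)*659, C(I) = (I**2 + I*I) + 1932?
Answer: 1011184771375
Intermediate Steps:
P(Y, q) = Y + Y*q (P(Y, q) = Y*q + Y = Y + Y*q)
C(I) = 1932 + 2*I**2 (C(I) = (I**2 + I**2) + 1932 = 2*I**2 + 1932 = 1932 + 2*I**2)
r = 57333 (r = 87*659 = 57333)
(4184846 - 163671)*(r + C(P(10, 30))) = (4184846 - 163671)*(57333 + (1932 + 2*(10*(1 + 30))**2)) = 4021175*(57333 + (1932 + 2*(10*31)**2)) = 4021175*(57333 + (1932 + 2*310**2)) = 4021175*(57333 + (1932 + 2*96100)) = 4021175*(57333 + (1932 + 192200)) = 4021175*(57333 + 194132) = 4021175*251465 = 1011184771375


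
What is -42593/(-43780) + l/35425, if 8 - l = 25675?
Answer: 77031153/310181300 ≈ 0.24834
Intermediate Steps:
l = -25667 (l = 8 - 1*25675 = 8 - 25675 = -25667)
-42593/(-43780) + l/35425 = -42593/(-43780) - 25667/35425 = -42593*(-1/43780) - 25667*1/35425 = 42593/43780 - 25667/35425 = 77031153/310181300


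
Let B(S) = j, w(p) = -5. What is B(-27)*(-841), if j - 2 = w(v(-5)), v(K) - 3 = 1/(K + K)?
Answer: 2523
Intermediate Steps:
v(K) = 3 + 1/(2*K) (v(K) = 3 + 1/(K + K) = 3 + 1/(2*K))
j = -3 (j = 2 - 5 = -3)
B(S) = -3
B(-27)*(-841) = -3*(-841) = 2523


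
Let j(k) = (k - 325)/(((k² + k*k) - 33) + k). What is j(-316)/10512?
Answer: -641/2095703856 ≈ -3.0586e-7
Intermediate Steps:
j(k) = (-325 + k)/(-33 + k + 2*k²) (j(k) = (-325 + k)/(((k² + k²) - 33) + k) = (-325 + k)/((2*k² - 33) + k) = (-325 + k)/((-33 + 2*k²) + k) = (-325 + k)/(-33 + k + 2*k²))
j(-316)/10512 = ((-325 - 316)/(-33 - 316 + 2*(-316)²))/10512 = (-641/(-33 - 316 + 2*99856))*(1/10512) = (-641/(-33 - 316 + 199712))*(1/10512) = (-641/199363)*(1/10512) = ((1/199363)*(-641))*(1/10512) = -641/199363*1/10512 = -641/2095703856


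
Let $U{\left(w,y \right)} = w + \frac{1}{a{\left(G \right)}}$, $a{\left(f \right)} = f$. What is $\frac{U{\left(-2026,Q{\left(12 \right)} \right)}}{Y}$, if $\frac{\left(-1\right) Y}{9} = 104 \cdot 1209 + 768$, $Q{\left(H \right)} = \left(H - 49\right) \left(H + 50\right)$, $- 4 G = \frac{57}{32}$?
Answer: $\frac{57805}{32448276} \approx 0.0017815$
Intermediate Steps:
$G = - \frac{57}{128}$ ($G = - \frac{57 \cdot \frac{1}{32}}{4} = \left(- \frac{1}{4}\right) \frac{57}{32} = - \frac{57}{128} \approx -0.44531$)
$Q{\left(H \right)} = \left(-49 + H\right) \left(50 + H\right)$
$U{\left(w,y \right)} = - \frac{128}{57} + w$ ($U{\left(w,y \right)} = w + \frac{1}{- \frac{57}{128}} = w - \frac{128}{57} = - \frac{128}{57} + w$)
$Y = -1138536$ ($Y = - 9 \left(104 \cdot 1209 + 768\right) = - 9 \left(125736 + 768\right) = \left(-9\right) 126504 = -1138536$)
$\frac{U{\left(-2026,Q{\left(12 \right)} \right)}}{Y} = \frac{- \frac{128}{57} - 2026}{-1138536} = \left(- \frac{115610}{57}\right) \left(- \frac{1}{1138536}\right) = \frac{57805}{32448276}$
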